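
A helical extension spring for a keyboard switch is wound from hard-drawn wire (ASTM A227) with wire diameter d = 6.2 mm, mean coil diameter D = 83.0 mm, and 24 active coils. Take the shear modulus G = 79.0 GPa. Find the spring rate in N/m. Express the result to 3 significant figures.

1060 N/m

k = Gd⁴/(8D³N_a) = (79.0×10³ × 6.2⁴) / (8 × 83.0³ × 24)
  = 1.16733e+08 / 1.09783e+08 = 1.0633 N/mm = 1063.3 N/m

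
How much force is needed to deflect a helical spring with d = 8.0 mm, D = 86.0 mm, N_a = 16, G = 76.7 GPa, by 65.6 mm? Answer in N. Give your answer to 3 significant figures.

253 N

k = Gd⁴/(8D³N_a) = (76.7×10³)(8.0⁴)/(8·86.0³·16) = 3.8588 N/mm
F = k·δ = 3.8588 × 65.6 = 253.14 N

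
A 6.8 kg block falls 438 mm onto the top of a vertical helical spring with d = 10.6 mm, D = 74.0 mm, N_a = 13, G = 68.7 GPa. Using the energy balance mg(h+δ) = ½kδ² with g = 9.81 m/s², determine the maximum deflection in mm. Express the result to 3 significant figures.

k = Gd⁴/(8D³N_a) = (68.7×10³)(10.6⁴)/(8·74.0³·13) = 20.58 N/mm
W = mg = 6.8 × 9.81 = 66.708 N
½kδ² − Wδ − Wh = 0 → δ = (W + √(W² + 2kWh))/k
δ = (66.708 + √(4450 + 1.20263e+06))/20.58 = (66.708 + 1098.7)/20.58 = 56.626 mm

56.6 mm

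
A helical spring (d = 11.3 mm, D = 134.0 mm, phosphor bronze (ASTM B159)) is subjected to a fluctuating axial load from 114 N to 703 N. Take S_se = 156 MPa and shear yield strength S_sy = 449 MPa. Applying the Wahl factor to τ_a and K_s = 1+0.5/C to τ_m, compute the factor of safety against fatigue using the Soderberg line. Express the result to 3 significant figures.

C = D/d = 134.0/11.3 = 11.8584; K_W = (4C−1)/(4C−4)+0.615/C = 1.1209; K_s = 1+0.5/C = 1.0422
F_a = (F_max−F_min)/2 = 294.5 N; F_m = (F_max+F_min)/2 = 408.5 N
τ_a = K_W·8F_aD/(πd³) = 1.1209 × 69.646 = 78.068 MPa
τ_m = K_s·8F_mD/(πd³) = 1.0422 × 96.605 = 100.68 MPa
Soderberg: 1/n_f = τ_a/S_se + τ_m/S_sy = 78.068/156 + 100.68/449 = 0.50044 + 0.22423 = 0.72467
n_f = 1/0.72467 = 1.38

1.38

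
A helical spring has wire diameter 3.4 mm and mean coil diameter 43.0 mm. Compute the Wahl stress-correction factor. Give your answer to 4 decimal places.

1.1130

C = D/d = 43.0/3.4 = 12.6471
K_W = (4C−1)/(4C−4) + 0.615/C = 49.588/46.588 + 0.0486 = 1.1130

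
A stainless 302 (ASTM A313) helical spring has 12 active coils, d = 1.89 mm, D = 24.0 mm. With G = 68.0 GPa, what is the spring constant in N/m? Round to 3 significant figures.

654 N/m

k = Gd⁴/(8D³N_a) = (68.0×10³ × 1.89⁴) / (8 × 24.0³ × 12)
  = 867673 / 1.3271e+06 = 0.65381 N/mm = 653.81 N/m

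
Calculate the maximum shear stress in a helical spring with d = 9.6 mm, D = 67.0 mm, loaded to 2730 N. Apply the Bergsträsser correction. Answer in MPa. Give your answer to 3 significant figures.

632 MPa

Spring index C = D/d = 67.0/9.6 = 6.9792
K_B = (4C+2)/(4C−3) = 29.917/24.917 = 1.2007
τ₀ = 8FD/(πd³) = 8·2730·67.0/(π·9.6³) = 1.46328e+06/2779.5 = 526.46 MPa
τ_max = K·τ₀ = 1.2007 × 526.46 = 632.1 MPa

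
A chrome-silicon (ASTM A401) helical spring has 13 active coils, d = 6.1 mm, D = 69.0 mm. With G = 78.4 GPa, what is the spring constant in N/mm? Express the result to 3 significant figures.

3.18 N/mm

k = Gd⁴/(8D³N_a) = (78.4×10³ × 6.1⁴) / (8 × 69.0³ × 13)
  = 1.08551e+08 / 3.41649e+07 = 3.1773 N/mm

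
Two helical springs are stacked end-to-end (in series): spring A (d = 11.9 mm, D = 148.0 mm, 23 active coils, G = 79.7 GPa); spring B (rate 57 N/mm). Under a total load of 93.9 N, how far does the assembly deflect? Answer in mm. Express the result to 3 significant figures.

36.7 mm

k_A = Gd⁴/(8D³N_a) = (79.7×10³)(11.9⁴)/(8·148.0³·23) = 2.6794 N/mm
Series: 1/k_eq = 1/2.6794 + 1/57 = 0.39076; k_eq = 2.5591 N/mm
δ = F/k_eq = 93.9/2.5591 = 36.692 mm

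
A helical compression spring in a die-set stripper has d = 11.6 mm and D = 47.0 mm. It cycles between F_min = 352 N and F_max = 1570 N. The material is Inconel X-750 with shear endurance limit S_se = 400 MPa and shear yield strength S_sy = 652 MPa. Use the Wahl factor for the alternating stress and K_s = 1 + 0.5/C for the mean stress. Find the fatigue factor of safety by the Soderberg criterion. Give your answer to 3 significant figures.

C = D/d = 47.0/11.6 = 4.0517; K_W = (4C−1)/(4C−4)+0.615/C = 1.3975; K_s = 1+0.5/C = 1.1234
F_a = (F_max−F_min)/2 = 609 N; F_m = (F_max+F_min)/2 = 961 N
τ_a = K_W·8F_aD/(πd³) = 1.3975 × 46.696 = 65.26 MPa
τ_m = K_s·8F_mD/(πd³) = 1.1234 × 73.686 = 82.78 MPa
Soderberg: 1/n_f = τ_a/S_se + τ_m/S_sy = 65.26/400 + 82.78/652 = 0.16315 + 0.12696 = 0.29011
n_f = 1/0.29011 = 3.447

3.45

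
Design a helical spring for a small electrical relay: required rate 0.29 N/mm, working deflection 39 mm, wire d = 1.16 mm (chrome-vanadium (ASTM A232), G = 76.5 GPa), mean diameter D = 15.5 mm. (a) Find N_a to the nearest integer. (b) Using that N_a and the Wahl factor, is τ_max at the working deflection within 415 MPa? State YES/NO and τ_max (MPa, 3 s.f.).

N_a = Gd⁴/(8D³k) = (76.5×10³)(1.16⁴)/(8·15.5³·0.29) = 16.03 → N_a = 16
Actual rate k = Gd⁴/(8D³·16) = 0.2906 N/mm
Working load F = kδ = 0.2906·39 = 11.333 N
C = 15.5/1.16 = 13.3621; K_W = (4C−1)/(4C−4)+0.615/C = 1.1067
τ_max = K_W·8FD/(πd³) = 1.1067·286.58 = 317.16 MPa
τ_max ≤ 415 MPa → acceptable

(a) 16 coils; (b) YES, τ_max = 317 MPa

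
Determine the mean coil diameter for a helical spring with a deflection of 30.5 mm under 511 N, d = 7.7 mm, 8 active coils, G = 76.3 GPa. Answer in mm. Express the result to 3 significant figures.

Required rate k = F/δ = 511/30.5 = 16.754 N/mm
D = (Gd⁴/(8N_a·k))^(1/3) = (76.3×10³·7.7⁴/(8·8·16.754))^(1/3)
  = (250142)^(1/3) = 63.0080 mm

63.0 mm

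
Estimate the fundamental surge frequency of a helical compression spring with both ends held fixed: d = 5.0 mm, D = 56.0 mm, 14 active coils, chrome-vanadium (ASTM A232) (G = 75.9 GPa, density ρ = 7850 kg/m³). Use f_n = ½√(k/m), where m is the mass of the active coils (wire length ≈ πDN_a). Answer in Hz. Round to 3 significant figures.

39.9 Hz

k = Gd⁴/(8D³N_a) = (75.9×10³)(5.0⁴)/(8·56.0³·14) = 2.4118 N/mm = 2411.8 N/m
Wire length L = πDN_a = π·56.0·14 = 2463 mm
m = ρ·(πd²/4)·L = 7850 × 19.635×10⁻⁶ m² × 2.463 m = 0.37963 kg
f_n = ½√(k/m) = 0.5·√(2411.8/0.37963) = 0.5·√(6352.9) = 39.853 Hz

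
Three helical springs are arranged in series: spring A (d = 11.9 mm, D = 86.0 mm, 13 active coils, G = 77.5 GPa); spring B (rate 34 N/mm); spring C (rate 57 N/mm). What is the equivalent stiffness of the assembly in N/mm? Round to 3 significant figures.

k_A = Gd⁴/(8D³N_a) = (77.5×10³)(11.9⁴)/(8·86.0³·13) = 23.494 N/mm
Series: 1/k_eq = 1/23.494 + 1/34 + 1/57 = 0.089519; k_eq = 11.171 N/mm

11.2 N/mm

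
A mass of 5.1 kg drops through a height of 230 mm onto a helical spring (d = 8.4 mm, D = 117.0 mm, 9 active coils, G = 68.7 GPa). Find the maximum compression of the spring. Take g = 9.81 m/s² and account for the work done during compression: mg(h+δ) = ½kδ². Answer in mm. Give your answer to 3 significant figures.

k = Gd⁴/(8D³N_a) = (68.7×10³)(8.4⁴)/(8·117.0³·9) = 2.9661 N/mm
W = mg = 5.1 × 9.81 = 50.031 N
½kδ² − Wδ − Wh = 0 → δ = (W + √(W² + 2kWh))/k
δ = (50.031 + √(2503.1 + 68262.3))/2.9661 = (50.031 + 266.02)/2.9661 = 106.55 mm

107 mm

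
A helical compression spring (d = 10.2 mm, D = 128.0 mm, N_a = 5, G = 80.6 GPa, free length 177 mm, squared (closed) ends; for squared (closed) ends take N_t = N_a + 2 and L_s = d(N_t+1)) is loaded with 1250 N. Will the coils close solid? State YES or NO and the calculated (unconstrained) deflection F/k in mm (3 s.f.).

YES, δ = 120 mm

k = Gd⁴/(8D³N_a) = (80.6×10³)(10.2⁴)/(8·128.0³·5) = 10.4 N/mm
N_t = 7; L_s = 10.2·8 = 81.6 mm; δ_solid = L₀ − L_s = 177 − 81.6 = 95.4 mm
δ = F/k = 1250/10.4 = 120.19 mm
δ ≥ δ_solid → spring goes solid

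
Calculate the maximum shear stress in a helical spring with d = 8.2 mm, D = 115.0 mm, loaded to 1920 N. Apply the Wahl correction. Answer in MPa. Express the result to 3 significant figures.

Spring index C = D/d = 115.0/8.2 = 14.0244
K_W = (4C−1)/(4C−4) + 0.615/C = 55.098/52.098 + 0.0439 = 1.1014
τ₀ = 8FD/(πd³) = 8·1920·115.0/(π·8.2³) = 1.7664e+06/1732.2 = 1019.8 MPa
τ_max = K·τ₀ = 1.1014 × 1019.8 = 1123.2 MPa

1120 MPa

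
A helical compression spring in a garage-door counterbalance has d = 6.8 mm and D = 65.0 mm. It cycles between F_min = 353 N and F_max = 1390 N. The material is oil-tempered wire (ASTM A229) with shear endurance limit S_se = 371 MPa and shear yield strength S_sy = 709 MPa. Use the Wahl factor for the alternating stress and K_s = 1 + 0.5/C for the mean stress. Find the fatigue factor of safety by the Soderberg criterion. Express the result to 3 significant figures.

0.654

C = D/d = 65.0/6.8 = 9.5588; K_W = (4C−1)/(4C−4)+0.615/C = 1.1520; K_s = 1+0.5/C = 1.0523
F_a = (F_max−F_min)/2 = 518.5 N; F_m = (F_max+F_min)/2 = 871.5 N
τ_a = K_W·8F_aD/(πd³) = 1.1520 × 272.95 = 314.42 MPa
τ_m = K_s·8F_mD/(πd³) = 1.0523 × 458.77 = 482.77 MPa
Soderberg: 1/n_f = τ_a/S_se + τ_m/S_sy = 314.42/371 + 482.77/709 = 0.84750 + 0.68091 = 1.5284
n_f = 1/1.5284 = 0.6543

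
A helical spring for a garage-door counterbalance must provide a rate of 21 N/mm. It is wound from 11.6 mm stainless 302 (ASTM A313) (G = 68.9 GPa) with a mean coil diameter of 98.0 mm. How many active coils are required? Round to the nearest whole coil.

8

N_a = Gd⁴/(8D³k) = (68.9×10³ × 11.6⁴)/(8 × 98.0³ × 21)
    = 1.24753e+09 / 1.5812e+08 = 7.89 → 8 coils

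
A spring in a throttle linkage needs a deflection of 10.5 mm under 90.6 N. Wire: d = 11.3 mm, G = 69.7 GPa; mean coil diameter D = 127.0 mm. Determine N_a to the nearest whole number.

8

Required rate k = F/δ = 90.6/10.5 = 8.6286 N/mm
N_a = Gd⁴/(8D³k) = (69.7×10³ × 11.3⁴)/(8 × 127.0³ × 8.6286)
    = 1.13644e+09 / 1.41397e+08 = 8.037 → 8 coils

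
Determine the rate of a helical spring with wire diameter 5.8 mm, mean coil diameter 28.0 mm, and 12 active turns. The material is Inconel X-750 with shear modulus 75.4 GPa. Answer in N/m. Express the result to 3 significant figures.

40500 N/m

k = Gd⁴/(8D³N_a) = (75.4×10³ × 5.8⁴) / (8 × 28.0³ × 12)
  = 8.53264e+07 / 2.10739e+06 = 40.489 N/mm = 40489 N/m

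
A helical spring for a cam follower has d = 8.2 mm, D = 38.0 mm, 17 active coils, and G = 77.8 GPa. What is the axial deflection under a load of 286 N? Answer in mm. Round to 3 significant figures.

k = Gd⁴/(8D³N_a) = (77.8×10³)(8.2⁴)/(8·38.0³·17) = 47.135 N/mm
δ = F/k = 286 / 47.135 = 6.0677 mm

6.07 mm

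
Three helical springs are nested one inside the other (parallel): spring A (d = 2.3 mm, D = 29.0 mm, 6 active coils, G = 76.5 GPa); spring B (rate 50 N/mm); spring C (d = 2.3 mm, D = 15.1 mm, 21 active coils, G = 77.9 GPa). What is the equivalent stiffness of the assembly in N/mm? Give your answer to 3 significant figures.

k_A = Gd⁴/(8D³N_a) = (76.5×10³)(2.3⁴)/(8·29.0³·6) = 1.8287 N/mm
k_C = Gd⁴/(8D³N_a) = (77.9×10³)(2.3⁴)/(8·15.1³·21) = 3.7688 N/mm
Parallel: k_eq = 1.8287 + 50 + 3.7688 = 55.598 N/mm

55.6 N/mm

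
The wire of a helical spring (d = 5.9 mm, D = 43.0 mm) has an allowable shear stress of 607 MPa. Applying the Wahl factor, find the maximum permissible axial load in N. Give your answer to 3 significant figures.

C = D/d = 43.0/5.9 = 7.2881
K_W = (4C−1)/(4C−4) + 0.615/C = 28.153/25.153 + 0.0844 = 1.2037
τ_max = K·8FD/(πd³) → F_max = τ_allow·πd³/(8DK)
F_max = 607·π·5.9³/(8·43.0·1.2037) = 3.9165e+05/414.06 = 945.88 N

946 N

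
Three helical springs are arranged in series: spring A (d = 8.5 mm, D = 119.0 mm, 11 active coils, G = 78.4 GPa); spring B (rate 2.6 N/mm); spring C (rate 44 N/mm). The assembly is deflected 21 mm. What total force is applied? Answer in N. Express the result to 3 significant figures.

27.3 N

k_A = Gd⁴/(8D³N_a) = (78.4×10³)(8.5⁴)/(8·119.0³·11) = 2.7597 N/mm
Series: 1/k_eq = 1/2.7597 + 1/2.6 + 1/44 = 0.7697; k_eq = 1.2992 N/mm
F = k_eq·δ = 1.2992·21 = 27.284 N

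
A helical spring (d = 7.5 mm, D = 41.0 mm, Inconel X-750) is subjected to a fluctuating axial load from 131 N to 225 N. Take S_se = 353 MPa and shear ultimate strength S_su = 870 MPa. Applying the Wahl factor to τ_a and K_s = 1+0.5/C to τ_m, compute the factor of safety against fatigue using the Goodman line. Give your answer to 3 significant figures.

C = D/d = 41.0/7.5 = 5.4667; K_W = (4C−1)/(4C−4)+0.615/C = 1.2804; K_s = 1+0.5/C = 1.0915
F_a = (F_max−F_min)/2 = 47 N; F_m = (F_max+F_min)/2 = 178 N
τ_a = K_W·8F_aD/(πd³) = 1.2804 × 11.632 = 14.893 MPa
τ_m = K_s·8F_mD/(πd³) = 1.0915 × 44.051 = 48.081 MPa
Goodman: 1/n_f = τ_a/S_se + τ_m/S_su = 14.893/353 + 48.081/870 = 0.04219 + 0.05526 = 0.097455
n_f = 1/0.097455 = 10.26

10.3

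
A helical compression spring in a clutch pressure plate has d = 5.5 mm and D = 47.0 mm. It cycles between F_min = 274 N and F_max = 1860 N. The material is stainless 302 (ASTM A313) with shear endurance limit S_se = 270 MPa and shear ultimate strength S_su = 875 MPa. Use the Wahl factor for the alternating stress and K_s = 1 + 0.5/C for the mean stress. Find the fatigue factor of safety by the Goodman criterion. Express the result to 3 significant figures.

0.294

C = D/d = 47.0/5.5 = 8.5455; K_W = (4C−1)/(4C−4)+0.615/C = 1.1714; K_s = 1+0.5/C = 1.0585
F_a = (F_max−F_min)/2 = 793 N; F_m = (F_max+F_min)/2 = 1067 N
τ_a = K_W·8F_aD/(πd³) = 1.1714 × 570.46 = 668.21 MPa
τ_m = K_s·8F_mD/(πd³) = 1.0585 × 767.56 = 812.47 MPa
Goodman: 1/n_f = τ_a/S_se + τ_m/S_su = 668.21/270 + 812.47/875 = 2.47487 + 0.92854 = 3.4034
n_f = 1/3.4034 = 0.2938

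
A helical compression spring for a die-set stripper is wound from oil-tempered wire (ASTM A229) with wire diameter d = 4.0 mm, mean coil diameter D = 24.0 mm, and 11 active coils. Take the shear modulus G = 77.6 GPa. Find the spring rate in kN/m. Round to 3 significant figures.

16.3 kN/m

k = Gd⁴/(8D³N_a) = (77.6×10³ × 4.0⁴) / (8 × 24.0³ × 11)
  = 1.98656e+07 / 1.21651e+06 = 16.33 N/mm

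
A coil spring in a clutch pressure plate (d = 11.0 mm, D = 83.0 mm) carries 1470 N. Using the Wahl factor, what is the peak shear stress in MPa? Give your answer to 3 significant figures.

Spring index C = D/d = 83.0/11.0 = 7.5455
K_W = (4C−1)/(4C−4) + 0.615/C = 29.182/26.182 + 0.0815 = 1.1961
τ₀ = 8FD/(πd³) = 8·1470·83.0/(π·11.0³) = 976080/4181.5 = 233.43 MPa
τ_max = K·τ₀ = 1.1961 × 233.43 = 279.2 MPa

279 MPa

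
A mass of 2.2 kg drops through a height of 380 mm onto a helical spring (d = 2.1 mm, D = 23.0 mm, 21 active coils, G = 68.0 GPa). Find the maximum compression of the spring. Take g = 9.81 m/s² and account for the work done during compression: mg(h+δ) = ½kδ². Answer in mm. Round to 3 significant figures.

k = Gd⁴/(8D³N_a) = (68.0×10³)(2.1⁴)/(8·23.0³·21) = 0.64698 N/mm
W = mg = 2.2 × 9.81 = 21.582 N
½kδ² − Wδ − Wh = 0 → δ = (W + √(W² + 2kWh))/k
δ = (21.582 + √(465.78 + 10612))/0.64698 = (21.582 + 105.25)/0.64698 = 196.04 mm

196 mm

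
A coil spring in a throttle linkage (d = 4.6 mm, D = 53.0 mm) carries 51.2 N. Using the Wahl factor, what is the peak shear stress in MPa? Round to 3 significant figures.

Spring index C = D/d = 53.0/4.6 = 11.5217
K_W = (4C−1)/(4C−4) + 0.615/C = 45.087/42.087 + 0.0534 = 1.1247
τ₀ = 8FD/(πd³) = 8·51.2·53.0/(π·4.6³) = 21708.8/305.79 = 70.992 MPa
τ_max = K·τ₀ = 1.1247 × 70.992 = 79.842 MPa

79.8 MPa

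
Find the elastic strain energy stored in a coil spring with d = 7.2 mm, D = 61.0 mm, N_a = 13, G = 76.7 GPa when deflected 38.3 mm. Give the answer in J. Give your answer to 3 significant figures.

6.40 J

k = Gd⁴/(8D³N_a) = (76.7×10³)(7.2⁴)/(8·61.0³·13) = 8.7318 N/mm
U = ½kδ² = 0.5 × 8.7318 × 38.3² = 6404.3 N·mm = 6.4043 J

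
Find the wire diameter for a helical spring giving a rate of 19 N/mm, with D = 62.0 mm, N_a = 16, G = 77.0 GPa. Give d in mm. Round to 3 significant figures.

d = (8D³N_a·k / G)^(1/4) = (8·62.0³·16·19 / (77.0×10³))^0.25
  = (7527.5)^0.25 = 9.3146 mm

9.31 mm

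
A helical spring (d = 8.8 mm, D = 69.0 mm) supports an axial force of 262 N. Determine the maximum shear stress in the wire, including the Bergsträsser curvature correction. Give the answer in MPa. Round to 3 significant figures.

Spring index C = D/d = 69.0/8.8 = 7.8409
K_B = (4C+2)/(4C−3) = 33.364/28.364 = 1.1763
τ₀ = 8FD/(πd³) = 8·262·69.0/(π·8.8³) = 144624/2140.9 = 67.553 MPa
τ_max = K·τ₀ = 1.1763 × 67.553 = 79.461 MPa

79.5 MPa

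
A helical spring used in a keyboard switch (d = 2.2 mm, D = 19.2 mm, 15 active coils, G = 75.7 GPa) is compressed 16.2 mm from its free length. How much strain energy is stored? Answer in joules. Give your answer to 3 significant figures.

0.274 J

k = Gd⁴/(8D³N_a) = (75.7×10³)(2.2⁴)/(8·19.2³·15) = 2.0879 N/mm
U = ½kδ² = 0.5 × 2.0879 × 16.2² = 273.97 N·mm = 0.27397 J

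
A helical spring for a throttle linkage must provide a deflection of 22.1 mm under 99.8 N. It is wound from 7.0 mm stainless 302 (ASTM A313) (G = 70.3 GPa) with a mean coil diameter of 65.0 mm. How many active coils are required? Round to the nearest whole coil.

Required rate k = F/δ = 99.8/22.1 = 4.5158 N/mm
N_a = Gd⁴/(8D³k) = (70.3×10³ × 7.0⁴)/(8 × 65.0³ × 4.5158)
    = 1.6879e+08 / 9.92129e+06 = 17.01 → 17 coils

17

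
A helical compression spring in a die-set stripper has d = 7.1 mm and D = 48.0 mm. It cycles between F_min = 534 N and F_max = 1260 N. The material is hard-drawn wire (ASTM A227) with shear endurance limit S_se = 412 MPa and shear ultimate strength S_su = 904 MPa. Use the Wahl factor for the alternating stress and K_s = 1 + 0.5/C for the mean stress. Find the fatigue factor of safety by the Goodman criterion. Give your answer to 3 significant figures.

1.37

C = D/d = 48.0/7.1 = 6.7606; K_W = (4C−1)/(4C−4)+0.615/C = 1.2212; K_s = 1+0.5/C = 1.0740
F_a = (F_max−F_min)/2 = 363 N; F_m = (F_max+F_min)/2 = 897 N
τ_a = K_W·8F_aD/(πd³) = 1.2212 × 123.97 = 151.39 MPa
τ_m = K_s·8F_mD/(πd³) = 1.0740 × 306.34 = 328.99 MPa
Goodman: 1/n_f = τ_a/S_se + τ_m/S_su = 151.39/412 + 328.99/904 = 0.36744 + 0.36393 = 0.73137
n_f = 1/0.73137 = 1.367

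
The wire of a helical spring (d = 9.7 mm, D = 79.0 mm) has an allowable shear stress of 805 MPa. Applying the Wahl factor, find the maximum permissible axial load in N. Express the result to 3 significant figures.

3090 N

C = D/d = 79.0/9.7 = 8.1443
K_W = (4C−1)/(4C−4) + 0.615/C = 31.577/28.577 + 0.0755 = 1.1805
τ_max = K·8FD/(πd³) → F_max = τ_allow·πd³/(8DK)
F_max = 805·π·9.7³/(8·79.0·1.1805) = 2.3081e+06/746.07 = 3093.7 N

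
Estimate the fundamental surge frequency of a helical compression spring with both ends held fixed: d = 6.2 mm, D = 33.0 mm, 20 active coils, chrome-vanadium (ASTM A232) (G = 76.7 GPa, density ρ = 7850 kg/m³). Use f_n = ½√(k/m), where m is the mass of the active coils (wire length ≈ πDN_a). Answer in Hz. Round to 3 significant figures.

100 Hz

k = Gd⁴/(8D³N_a) = (76.7×10³)(6.2⁴)/(8·33.0³·20) = 19.711 N/mm = 19711 N/m
Wire length L = πDN_a = π·33.0·20 = 2073.5 mm
m = ρ·(πd²/4)·L = 7850 × 30.191×10⁻⁶ m² × 2.0735 m = 0.4914 kg
f_n = ½√(k/m) = 0.5·√(19711/0.4914) = 0.5·√(40111) = 100.14 Hz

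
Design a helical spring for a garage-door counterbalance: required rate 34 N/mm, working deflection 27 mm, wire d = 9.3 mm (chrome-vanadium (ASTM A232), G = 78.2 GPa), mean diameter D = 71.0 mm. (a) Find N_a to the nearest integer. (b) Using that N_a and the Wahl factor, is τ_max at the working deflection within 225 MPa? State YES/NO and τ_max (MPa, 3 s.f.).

(a) 6 coils; (b) NO, τ_max = 247 MPa

N_a = Gd⁴/(8D³k) = (78.2×10³)(9.3⁴)/(8·71.0³·34) = 6.009 → N_a = 6
Actual rate k = Gd⁴/(8D³·6) = 34.05 N/mm
Working load F = kδ = 34.05·27 = 919.36 N
C = 71.0/9.3 = 7.6344; K_W = (4C−1)/(4C−4)+0.615/C = 1.1936
τ_max = K_W·8FD/(πd³) = 1.1936·206.65 = 246.66 MPa
τ_max > 225 MPa → exceeds allowable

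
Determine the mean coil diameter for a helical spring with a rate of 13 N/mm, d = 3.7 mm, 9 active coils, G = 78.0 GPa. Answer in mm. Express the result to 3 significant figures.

25.0 mm

D = (Gd⁴/(8N_a·k))^(1/3) = (78.0×10³·3.7⁴/(8·9·13))^(1/3)
  = (15618)^(1/3) = 24.9963 mm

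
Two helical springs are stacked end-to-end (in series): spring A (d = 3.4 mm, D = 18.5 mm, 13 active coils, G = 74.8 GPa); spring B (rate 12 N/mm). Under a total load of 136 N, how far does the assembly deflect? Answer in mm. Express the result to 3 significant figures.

k_A = Gd⁴/(8D³N_a) = (74.8×10³)(3.4⁴)/(8·18.5³·13) = 15.18 N/mm
Series: 1/k_eq = 1/15.18 + 1/12 = 0.14921; k_eq = 6.702 N/mm
δ = F/k_eq = 136/6.702 = 20.293 mm

20.3 mm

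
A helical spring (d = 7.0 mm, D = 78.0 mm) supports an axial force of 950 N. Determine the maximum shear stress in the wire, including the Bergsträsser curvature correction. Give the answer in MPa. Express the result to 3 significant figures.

Spring index C = D/d = 78.0/7.0 = 11.1429
K_B = (4C+2)/(4C−3) = 46.571/41.571 = 1.1203
τ₀ = 8FD/(πd³) = 8·950·78.0/(π·7.0³) = 592800/1077.6 = 550.13 MPa
τ_max = K·τ₀ = 1.1203 × 550.13 = 616.3 MPa

616 MPa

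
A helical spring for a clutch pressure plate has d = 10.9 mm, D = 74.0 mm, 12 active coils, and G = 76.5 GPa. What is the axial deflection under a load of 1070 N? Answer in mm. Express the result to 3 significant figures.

38.5 mm

k = Gd⁴/(8D³N_a) = (76.5×10³)(10.9⁴)/(8·74.0³·12) = 27.759 N/mm
δ = F/k = 1070 / 27.759 = 38.546 mm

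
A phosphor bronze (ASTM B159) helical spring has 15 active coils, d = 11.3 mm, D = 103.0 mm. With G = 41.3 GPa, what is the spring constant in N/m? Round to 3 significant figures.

k = Gd⁴/(8D³N_a) = (41.3×10³ × 11.3⁴) / (8 × 103.0³ × 15)
  = 6.73386e+08 / 1.31127e+08 = 5.1354 N/mm = 5135.4 N/m

5140 N/m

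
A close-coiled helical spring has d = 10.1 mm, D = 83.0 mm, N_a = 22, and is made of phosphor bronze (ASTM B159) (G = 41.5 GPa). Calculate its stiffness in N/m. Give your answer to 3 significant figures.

4290 N/m

k = Gd⁴/(8D³N_a) = (41.5×10³ × 10.1⁴) / (8 × 83.0³ × 22)
  = 4.31851e+08 / 1.00635e+08 = 4.2913 N/mm = 4291.3 N/m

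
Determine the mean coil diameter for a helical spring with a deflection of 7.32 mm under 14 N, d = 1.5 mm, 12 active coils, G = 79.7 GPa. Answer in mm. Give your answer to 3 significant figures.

Required rate k = F/δ = 14/7.32 = 1.9126 N/mm
D = (Gd⁴/(8N_a·k))^(1/3) = (79.7×10³·1.5⁴/(8·12·1.9126))^(1/3)
  = (2197.53)^(1/3) = 13.0010 mm

13.0 mm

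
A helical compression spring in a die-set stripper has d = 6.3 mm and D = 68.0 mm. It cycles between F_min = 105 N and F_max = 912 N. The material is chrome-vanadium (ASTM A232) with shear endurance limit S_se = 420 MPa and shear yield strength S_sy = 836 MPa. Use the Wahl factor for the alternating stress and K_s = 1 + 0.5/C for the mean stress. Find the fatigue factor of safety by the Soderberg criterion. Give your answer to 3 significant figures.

C = D/d = 68.0/6.3 = 10.7937; K_W = (4C−1)/(4C−4)+0.615/C = 1.1336; K_s = 1+0.5/C = 1.0463
F_a = (F_max−F_min)/2 = 403.5 N; F_m = (F_max+F_min)/2 = 508.5 N
τ_a = K_W·8F_aD/(πd³) = 1.1336 × 279.43 = 316.75 MPa
τ_m = K_s·8F_mD/(πd³) = 1.0463 × 352.14 = 368.45 MPa
Soderberg: 1/n_f = τ_a/S_se + τ_m/S_sy = 316.75/420 + 368.45/836 = 0.75416 + 0.44074 = 1.1949
n_f = 1/1.1949 = 0.8369

0.837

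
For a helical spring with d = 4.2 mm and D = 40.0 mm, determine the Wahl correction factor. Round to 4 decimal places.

C = D/d = 40.0/4.2 = 9.5238
K_W = (4C−1)/(4C−4) + 0.615/C = 37.095/34.095 + 0.0646 = 1.1526

1.1526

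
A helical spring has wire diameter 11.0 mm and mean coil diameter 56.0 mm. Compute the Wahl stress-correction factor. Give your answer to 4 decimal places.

C = D/d = 56.0/11.0 = 5.0909
K_W = (4C−1)/(4C−4) + 0.615/C = 19.364/16.364 + 0.1208 = 1.3041

1.3041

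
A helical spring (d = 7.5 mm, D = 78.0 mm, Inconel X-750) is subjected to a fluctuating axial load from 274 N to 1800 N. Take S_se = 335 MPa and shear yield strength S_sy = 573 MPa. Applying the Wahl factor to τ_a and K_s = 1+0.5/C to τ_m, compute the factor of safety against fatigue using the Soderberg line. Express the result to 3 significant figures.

0.473

C = D/d = 78.0/7.5 = 10.4000; K_W = (4C−1)/(4C−4)+0.615/C = 1.1389; K_s = 1+0.5/C = 1.0481
F_a = (F_max−F_min)/2 = 763 N; F_m = (F_max+F_min)/2 = 1037 N
τ_a = K_W·8F_aD/(πd³) = 1.1389 × 359.23 = 409.14 MPa
τ_m = K_s·8F_mD/(πd³) = 1.0481 × 488.24 = 511.71 MPa
Soderberg: 1/n_f = τ_a/S_se + τ_m/S_sy = 409.14/335 + 511.71/573 = 1.22131 + 0.89303 = 2.1143
n_f = 1/2.1143 = 0.473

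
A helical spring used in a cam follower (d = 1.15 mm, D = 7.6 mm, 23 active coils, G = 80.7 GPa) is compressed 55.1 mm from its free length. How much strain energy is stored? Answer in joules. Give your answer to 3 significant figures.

2.65 J

k = Gd⁴/(8D³N_a) = (80.7×10³)(1.15⁴)/(8·7.6³·23) = 1.7475 N/mm
U = ½kδ² = 0.5 × 1.7475 × 55.1² = 2652.6 N·mm = 2.6526 J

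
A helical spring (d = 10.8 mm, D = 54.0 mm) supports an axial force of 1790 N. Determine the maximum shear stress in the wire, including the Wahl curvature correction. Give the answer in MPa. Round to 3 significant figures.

256 MPa

Spring index C = D/d = 54.0/10.8 = 5.0000
K_W = (4C−1)/(4C−4) + 0.615/C = 19.000/16.000 + 0.1230 = 1.3105
τ₀ = 8FD/(πd³) = 8·1790·54.0/(π·10.8³) = 773280/3957.5 = 195.4 MPa
τ_max = K·τ₀ = 1.3105 × 195.4 = 256.07 MPa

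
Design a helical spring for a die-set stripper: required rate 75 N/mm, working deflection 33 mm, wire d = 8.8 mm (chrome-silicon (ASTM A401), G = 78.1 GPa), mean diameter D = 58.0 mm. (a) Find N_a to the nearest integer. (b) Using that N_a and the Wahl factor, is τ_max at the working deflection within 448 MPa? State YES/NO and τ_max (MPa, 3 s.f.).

N_a = Gd⁴/(8D³k) = (78.1×10³)(8.8⁴)/(8·58.0³·75) = 4.001 → N_a = 4
Actual rate k = Gd⁴/(8D³·4) = 75.015 N/mm
Working load F = kδ = 75.015·33 = 2475.5 N
C = 58.0/8.8 = 6.5909; K_W = (4C−1)/(4C−4)+0.615/C = 1.2275
τ_max = K_W·8FD/(πd³) = 1.2275·536.51 = 658.55 MPa
τ_max > 448 MPa → exceeds allowable

(a) 4 coils; (b) NO, τ_max = 659 MPa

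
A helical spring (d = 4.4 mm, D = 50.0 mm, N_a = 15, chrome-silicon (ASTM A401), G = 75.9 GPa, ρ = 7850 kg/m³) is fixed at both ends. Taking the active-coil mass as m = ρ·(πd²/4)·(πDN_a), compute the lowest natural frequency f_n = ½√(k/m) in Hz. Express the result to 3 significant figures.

41.1 Hz

k = Gd⁴/(8D³N_a) = (75.9×10³)(4.4⁴)/(8·50.0³·15) = 1.8965 N/mm = 1896.5 N/m
Wire length L = πDN_a = π·50.0·15 = 2356.2 mm
m = ρ·(πd²/4)·L = 7850 × 15.205×10⁻⁶ m² × 2.3562 m = 0.28124 kg
f_n = ½√(k/m) = 0.5·√(1896.5/0.28124) = 0.5·√(6743.5) = 41.059 Hz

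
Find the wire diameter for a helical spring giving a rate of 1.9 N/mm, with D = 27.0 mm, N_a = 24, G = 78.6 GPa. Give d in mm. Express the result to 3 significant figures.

3.09 mm

d = (8D³N_a·k / G)^(1/4) = (8·27.0³·24·1.9 / (78.6×10³))^0.25
  = (91.353)^0.25 = 3.0916 mm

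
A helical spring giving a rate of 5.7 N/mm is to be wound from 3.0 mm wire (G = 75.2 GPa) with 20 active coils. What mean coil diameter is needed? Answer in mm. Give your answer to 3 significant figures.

18.8 mm

D = (Gd⁴/(8N_a·k))^(1/3) = (75.2×10³·3.0⁴/(8·20·5.7))^(1/3)
  = (6678.95)^(1/3) = 18.8323 mm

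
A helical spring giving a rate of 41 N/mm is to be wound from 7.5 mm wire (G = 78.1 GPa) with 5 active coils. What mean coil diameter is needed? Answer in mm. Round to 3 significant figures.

53.2 mm

D = (Gd⁴/(8N_a·k))^(1/3) = (78.1×10³·7.5⁴/(8·5·41))^(1/3)
  = (150679)^(1/3) = 53.2130 mm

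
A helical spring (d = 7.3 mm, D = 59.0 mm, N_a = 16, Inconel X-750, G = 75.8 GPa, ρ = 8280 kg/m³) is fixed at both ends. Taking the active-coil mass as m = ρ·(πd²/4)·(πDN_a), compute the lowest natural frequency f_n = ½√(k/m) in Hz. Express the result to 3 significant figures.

k = Gd⁴/(8D³N_a) = (75.8×10³)(7.3⁴)/(8·59.0³·16) = 8.1883 N/mm = 8188.3 N/m
Wire length L = πDN_a = π·59.0·16 = 2965.7 mm
m = ρ·(πd²/4)·L = 8280 × 41.854×10⁻⁶ m² × 2.9657 m = 1.0278 kg
f_n = ½√(k/m) = 0.5·√(8188.3/1.0278) = 0.5·√(7967.2) = 44.63 Hz

44.6 Hz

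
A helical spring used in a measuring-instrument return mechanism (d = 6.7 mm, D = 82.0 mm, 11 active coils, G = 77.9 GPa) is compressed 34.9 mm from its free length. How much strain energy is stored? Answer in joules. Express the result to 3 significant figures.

k = Gd⁴/(8D³N_a) = (77.9×10³)(6.7⁴)/(8·82.0³·11) = 3.2353 N/mm
U = ½kδ² = 0.5 × 3.2353 × 34.9² = 1970.3 N·mm = 1.9703 J

1.97 J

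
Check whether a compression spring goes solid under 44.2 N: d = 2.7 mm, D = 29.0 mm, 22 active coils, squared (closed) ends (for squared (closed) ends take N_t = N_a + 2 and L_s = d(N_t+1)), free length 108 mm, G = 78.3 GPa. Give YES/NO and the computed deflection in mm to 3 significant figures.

YES, δ = 45.6 mm

k = Gd⁴/(8D³N_a) = (78.3×10³)(2.7⁴)/(8·29.0³·22) = 0.96942 N/mm
N_t = 24; L_s = 2.7·25 = 67.5 mm; δ_solid = L₀ − L_s = 108 − 67.5 = 40.5 mm
δ = F/k = 44.2/0.96942 = 45.594 mm
δ ≥ δ_solid → spring goes solid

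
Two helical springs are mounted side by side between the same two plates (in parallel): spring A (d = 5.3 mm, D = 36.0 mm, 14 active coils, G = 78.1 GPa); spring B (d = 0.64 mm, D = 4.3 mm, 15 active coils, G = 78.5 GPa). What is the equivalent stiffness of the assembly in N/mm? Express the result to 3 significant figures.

k_A = Gd⁴/(8D³N_a) = (78.1×10³)(5.3⁴)/(8·36.0³·14) = 11.793 N/mm
k_B = Gd⁴/(8D³N_a) = (78.5×10³)(0.64⁴)/(8·4.3³·15) = 1.3804 N/mm
Parallel: k_eq = 11.793 + 1.3804 = 13.174 N/mm

13.2 N/mm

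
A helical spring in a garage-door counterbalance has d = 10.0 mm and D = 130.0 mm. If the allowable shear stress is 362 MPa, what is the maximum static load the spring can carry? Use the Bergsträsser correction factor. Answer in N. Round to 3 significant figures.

992 N

C = D/d = 130.0/10.0 = 13.0000
K_B = (4C+2)/(4C−3) = 54.000/49.000 = 1.1020
τ_max = K·8FD/(πd³) → F_max = τ_allow·πd³/(8DK)
F_max = 362·π·10.0³/(8·130.0·1.1020) = 1.1373e+06/1146.1 = 992.26 N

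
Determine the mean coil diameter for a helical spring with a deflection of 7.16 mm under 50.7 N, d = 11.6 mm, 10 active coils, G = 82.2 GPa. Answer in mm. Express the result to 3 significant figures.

138 mm

Required rate k = F/δ = 50.7/7.16 = 7.081 N/mm
D = (Gd⁴/(8N_a·k))^(1/3) = (82.2×10³·11.6⁴/(8·10·7.081))^(1/3)
  = (2.62736e+06)^(1/3) = 137.9875 mm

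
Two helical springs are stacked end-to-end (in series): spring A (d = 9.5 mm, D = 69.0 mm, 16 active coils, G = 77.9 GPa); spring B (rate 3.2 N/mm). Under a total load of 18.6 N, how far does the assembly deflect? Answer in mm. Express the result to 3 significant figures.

7.05 mm

k_A = Gd⁴/(8D³N_a) = (77.9×10³)(9.5⁴)/(8·69.0³·16) = 15.089 N/mm
Series: 1/k_eq = 1/15.089 + 1/3.2 = 0.37877; k_eq = 2.6401 N/mm
δ = F/k_eq = 18.6/2.6401 = 7.0451 mm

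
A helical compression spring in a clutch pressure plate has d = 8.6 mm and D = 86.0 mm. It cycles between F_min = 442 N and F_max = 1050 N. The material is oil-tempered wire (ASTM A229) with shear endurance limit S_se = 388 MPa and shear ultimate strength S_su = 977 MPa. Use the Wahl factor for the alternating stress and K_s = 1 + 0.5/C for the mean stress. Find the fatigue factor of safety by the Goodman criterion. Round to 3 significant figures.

1.71

C = D/d = 86.0/8.6 = 10.0000; K_W = (4C−1)/(4C−4)+0.615/C = 1.1448; K_s = 1+0.5/C = 1.0500
F_a = (F_max−F_min)/2 = 304 N; F_m = (F_max+F_min)/2 = 746 N
τ_a = K_W·8F_aD/(πd³) = 1.1448 × 104.67 = 119.83 MPa
τ_m = K_s·8F_mD/(πd³) = 1.0500 × 256.85 = 269.69 MPa
Goodman: 1/n_f = τ_a/S_se + τ_m/S_su = 119.83/388 + 269.69/977 = 0.30884 + 0.27604 = 0.58488
n_f = 1/0.58488 = 1.71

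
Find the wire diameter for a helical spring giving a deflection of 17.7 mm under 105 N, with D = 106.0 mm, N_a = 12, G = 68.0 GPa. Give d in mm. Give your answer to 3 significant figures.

9.99 mm

Required rate k = F/δ = 105/17.7 = 5.9322 N/mm
d = (8D³N_a·k / G)^(1/4) = (8·106.0³·12·5.9322 / (68.0×10³))^0.25
  = (9974.6)^0.25 = 9.9936 mm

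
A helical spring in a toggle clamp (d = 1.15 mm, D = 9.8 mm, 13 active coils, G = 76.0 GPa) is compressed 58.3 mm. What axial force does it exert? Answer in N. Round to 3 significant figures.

79.2 N

k = Gd⁴/(8D³N_a) = (76.0×10³)(1.15⁴)/(8·9.8³·13) = 1.358 N/mm
F = k·δ = 1.358 × 58.3 = 79.17 N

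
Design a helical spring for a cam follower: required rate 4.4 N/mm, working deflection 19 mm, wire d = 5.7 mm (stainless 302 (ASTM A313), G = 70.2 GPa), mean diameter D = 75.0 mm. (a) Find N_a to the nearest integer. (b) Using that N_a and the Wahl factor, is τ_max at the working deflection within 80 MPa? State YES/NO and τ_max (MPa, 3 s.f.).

N_a = Gd⁴/(8D³k) = (70.2×10³)(5.7⁴)/(8·75.0³·4.4) = 4.99 → N_a = 5
Actual rate k = Gd⁴/(8D³·5) = 4.3913 N/mm
Working load F = kδ = 4.3913·19 = 83.435 N
C = 75.0/5.7 = 13.1579; K_W = (4C−1)/(4C−4)+0.615/C = 1.1084
τ_max = K_W·8FD/(πd³) = 1.1084·86.045 = 95.374 MPa
τ_max > 80 MPa → exceeds allowable

(a) 5 coils; (b) NO, τ_max = 95.4 MPa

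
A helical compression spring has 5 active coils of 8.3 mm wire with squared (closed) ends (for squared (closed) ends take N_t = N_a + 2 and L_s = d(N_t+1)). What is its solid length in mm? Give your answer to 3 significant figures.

squared (closed) ends: N_t = N_a + 2 = 5 + 2 = 7
L_s = d·(N_t+1) = 8.3 × 8 = 66.4 mm

66.4 mm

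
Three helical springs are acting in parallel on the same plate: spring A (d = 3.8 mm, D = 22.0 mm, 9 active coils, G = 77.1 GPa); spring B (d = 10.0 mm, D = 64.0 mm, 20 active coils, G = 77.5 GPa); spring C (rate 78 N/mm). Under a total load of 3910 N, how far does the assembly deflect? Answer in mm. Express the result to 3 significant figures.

k_A = Gd⁴/(8D³N_a) = (77.1×10³)(3.8⁴)/(8·22.0³·9) = 20.97 N/mm
k_B = Gd⁴/(8D³N_a) = (77.5×10³)(10.0⁴)/(8·64.0³·20) = 18.477 N/mm
Parallel: k_eq = 20.97 + 18.477 + 78 = 117.45 N/mm
δ = F/k_eq = 3910/117.45 = 33.292 mm

33.3 mm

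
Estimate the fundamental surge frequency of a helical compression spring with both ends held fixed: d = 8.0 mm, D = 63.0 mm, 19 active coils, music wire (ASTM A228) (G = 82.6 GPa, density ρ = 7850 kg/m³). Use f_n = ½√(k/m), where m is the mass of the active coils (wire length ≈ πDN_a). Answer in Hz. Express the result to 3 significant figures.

38.7 Hz

k = Gd⁴/(8D³N_a) = (82.6×10³)(8.0⁴)/(8·63.0³·19) = 8.9017 N/mm = 8901.7 N/m
Wire length L = πDN_a = π·63.0·19 = 3760.5 mm
m = ρ·(πd²/4)·L = 7850 × 50.265×10⁻⁶ m² × 3.7605 m = 1.4838 kg
f_n = ½√(k/m) = 0.5·√(8901.7/1.4838) = 0.5·√(5999.2) = 38.727 Hz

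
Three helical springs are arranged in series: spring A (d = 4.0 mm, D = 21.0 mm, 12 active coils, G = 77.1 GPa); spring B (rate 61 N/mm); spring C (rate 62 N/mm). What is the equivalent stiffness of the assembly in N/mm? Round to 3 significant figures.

k_A = Gd⁴/(8D³N_a) = (77.1×10³)(4.0⁴)/(8·21.0³·12) = 22.201 N/mm
Series: 1/k_eq = 1/22.201 + 1/61 + 1/62 = 0.077566; k_eq = 12.892 N/mm

12.9 N/mm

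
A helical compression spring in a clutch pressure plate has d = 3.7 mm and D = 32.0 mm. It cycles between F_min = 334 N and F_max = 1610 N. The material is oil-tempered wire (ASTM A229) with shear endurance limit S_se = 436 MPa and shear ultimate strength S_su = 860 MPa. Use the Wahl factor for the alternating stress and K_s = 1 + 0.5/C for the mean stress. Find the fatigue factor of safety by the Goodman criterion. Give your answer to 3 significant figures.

C = D/d = 32.0/3.7 = 8.6486; K_W = (4C−1)/(4C−4)+0.615/C = 1.1692; K_s = 1+0.5/C = 1.0578
F_a = (F_max−F_min)/2 = 638 N; F_m = (F_max+F_min)/2 = 972 N
τ_a = K_W·8F_aD/(πd³) = 1.1692 × 1026.4 = 1200 MPa
τ_m = K_s·8F_mD/(πd³) = 1.0578 × 1563.7 = 1654.1 MPa
Goodman: 1/n_f = τ_a/S_se + τ_m/S_su = 1200/436 + 1654.1/860 = 2.75230 + 1.92336 = 4.6757
n_f = 1/4.6757 = 0.2139

0.214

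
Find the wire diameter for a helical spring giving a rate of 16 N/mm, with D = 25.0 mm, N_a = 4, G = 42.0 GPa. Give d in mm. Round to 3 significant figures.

d = (8D³N_a·k / G)^(1/4) = (8·25.0³·4·16 / (42.0×10³))^0.25
  = (190.48)^0.25 = 3.7150 mm

3.72 mm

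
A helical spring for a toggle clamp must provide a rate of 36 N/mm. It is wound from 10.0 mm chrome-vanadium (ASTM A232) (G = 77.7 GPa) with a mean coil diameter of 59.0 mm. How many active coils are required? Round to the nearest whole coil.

13

N_a = Gd⁴/(8D³k) = (77.7×10³ × 10.0⁴)/(8 × 59.0³ × 36)
    = 7.77e+08 / 5.91492e+07 = 13.14 → 13 coils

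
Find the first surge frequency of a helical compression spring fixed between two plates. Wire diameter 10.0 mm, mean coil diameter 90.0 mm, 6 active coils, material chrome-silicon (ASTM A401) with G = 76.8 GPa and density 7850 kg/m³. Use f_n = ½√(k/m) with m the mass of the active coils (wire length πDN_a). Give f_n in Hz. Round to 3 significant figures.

72.4 Hz

k = Gd⁴/(8D³N_a) = (76.8×10³)(10.0⁴)/(8·90.0³·6) = 21.948 N/mm = 21948 N/m
Wire length L = πDN_a = π·90.0·6 = 1696.5 mm
m = ρ·(πd²/4)·L = 7850 × 78.54×10⁻⁶ m² × 1.6965 m = 1.0459 kg
f_n = ½√(k/m) = 0.5·√(21948/1.0459) = 0.5·√(20984) = 72.429 Hz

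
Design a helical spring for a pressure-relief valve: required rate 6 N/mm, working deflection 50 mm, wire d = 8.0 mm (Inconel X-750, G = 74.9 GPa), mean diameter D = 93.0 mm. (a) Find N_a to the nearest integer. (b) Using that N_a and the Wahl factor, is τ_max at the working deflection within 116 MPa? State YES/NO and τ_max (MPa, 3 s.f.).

(a) 8 coils; (b) NO, τ_max = 155 MPa

N_a = Gd⁴/(8D³k) = (74.9×10³)(8.0⁴)/(8·93.0³·6) = 7.946 → N_a = 8
Actual rate k = Gd⁴/(8D³·8) = 5.9595 N/mm
Working load F = kδ = 5.9595·50 = 297.98 N
C = 93.0/8.0 = 11.6250; K_W = (4C−1)/(4C−4)+0.615/C = 1.1235
τ_max = K_W·8FD/(πd³) = 1.1235·137.83 = 154.85 MPa
τ_max > 116 MPa → exceeds allowable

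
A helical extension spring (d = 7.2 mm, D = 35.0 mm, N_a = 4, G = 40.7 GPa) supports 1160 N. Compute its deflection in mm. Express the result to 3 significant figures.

14.6 mm

k = Gd⁴/(8D³N_a) = (40.7×10³)(7.2⁴)/(8·35.0³·4) = 79.721 N/mm
δ = F/k = 1160 / 79.721 = 14.551 mm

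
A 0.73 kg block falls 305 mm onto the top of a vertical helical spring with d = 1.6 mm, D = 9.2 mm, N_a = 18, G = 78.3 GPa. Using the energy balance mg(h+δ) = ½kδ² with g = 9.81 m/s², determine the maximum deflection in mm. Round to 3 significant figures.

32.5 mm

k = Gd⁴/(8D³N_a) = (78.3×10³)(1.6⁴)/(8·9.2³·18) = 4.5763 N/mm
W = mg = 0.73 × 9.81 = 7.1613 N
½kδ² − Wδ − Wh = 0 → δ = (W + √(W² + 2kWh))/k
δ = (7.1613 + √(51.284 + 19991.1))/4.5763 = (7.1613 + 141.57)/4.5763 = 32.501 mm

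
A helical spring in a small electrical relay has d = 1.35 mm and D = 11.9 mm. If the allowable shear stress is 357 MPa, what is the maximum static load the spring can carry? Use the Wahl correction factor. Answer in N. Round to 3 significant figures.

C = D/d = 11.9/1.35 = 8.8148
K_W = (4C−1)/(4C−4) + 0.615/C = 34.259/31.259 + 0.0698 = 1.1657
τ_max = K·8FD/(πd³) → F_max = τ_allow·πd³/(8DK)
F_max = 357·π·1.35³/(8·11.9·1.1657) = 2759.4/110.98 = 24.865 N

24.9 N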